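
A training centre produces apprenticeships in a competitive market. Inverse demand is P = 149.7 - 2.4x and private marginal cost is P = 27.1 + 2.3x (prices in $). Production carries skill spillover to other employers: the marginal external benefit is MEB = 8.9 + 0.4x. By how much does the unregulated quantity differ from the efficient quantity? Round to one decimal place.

Market equilibrium (private): 27.1 + 2.3x = 149.7 - 2.4x → x_m = 26.0851.
Social marginal cost = private MC − MEB = 18.2 + 1.9x.
Set SMC = demand: 18.2 + 1.9x = 149.7 - 2.4x → x* = 30.5814.
Gap = |26.0851 − 30.5814| = 4.4963.

4.5 units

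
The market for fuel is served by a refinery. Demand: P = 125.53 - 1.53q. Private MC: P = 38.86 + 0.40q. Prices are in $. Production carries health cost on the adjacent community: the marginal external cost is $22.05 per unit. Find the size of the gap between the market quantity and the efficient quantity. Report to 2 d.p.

Market equilibrium (private): 38.86 + 0.40q = 125.53 - 1.53q → q_m = 44.9067.
Social marginal cost = private MC + MEC = 60.91 + 0.40q.
Set SMC = demand: 60.91 + 0.40q = 125.53 - 1.53q → q* = 33.4819.
Gap = |44.9067 − 33.4819| = 11.4248.

11.42 units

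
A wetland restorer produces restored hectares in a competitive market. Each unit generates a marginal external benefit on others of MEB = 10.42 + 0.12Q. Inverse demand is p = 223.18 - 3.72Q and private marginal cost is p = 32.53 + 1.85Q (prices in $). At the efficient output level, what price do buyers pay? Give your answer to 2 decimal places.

Social marginal cost = private MC − MEB = 22.11 + 1.73Q.
Set SMC = demand: 22.11 + 1.73Q = 223.18 - 3.72Q → Q* = 36.8936.
Consumer price on the demand curve at Q*: 223.18 − 3.72×36.8936 = 85.9358.

P = $85.94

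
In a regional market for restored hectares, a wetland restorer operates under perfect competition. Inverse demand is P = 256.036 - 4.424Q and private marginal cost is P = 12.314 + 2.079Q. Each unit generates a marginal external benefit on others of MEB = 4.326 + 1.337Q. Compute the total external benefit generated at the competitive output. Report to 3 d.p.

1101.127

Market equilibrium (private): 12.314 + 2.079Q = 256.036 - 4.424Q → Q_m = 37.4784.
Total external benefit = ∫₀^{Q_m} (4.326 + 1.337Q) dQ = 4.326×37.4784 + ½×1.337×37.4784² = 1101.1270.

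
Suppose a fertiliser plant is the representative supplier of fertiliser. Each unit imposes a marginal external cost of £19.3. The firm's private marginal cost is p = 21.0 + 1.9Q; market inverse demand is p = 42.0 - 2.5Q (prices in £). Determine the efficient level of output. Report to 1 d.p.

Q* = 0.4

Social marginal cost = private MC + MEC = 40.3 + 1.9Q.
Set SMC = demand: 40.3 + 1.9Q = 42.0 - 2.5Q → Q* = 0.3864.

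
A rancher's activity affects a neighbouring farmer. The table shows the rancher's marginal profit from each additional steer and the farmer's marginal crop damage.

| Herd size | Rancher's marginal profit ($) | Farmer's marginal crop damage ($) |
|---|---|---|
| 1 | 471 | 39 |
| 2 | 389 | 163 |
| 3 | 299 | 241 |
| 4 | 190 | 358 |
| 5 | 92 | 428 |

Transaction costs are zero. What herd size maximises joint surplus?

Bargaining reaches the level where marginal profit last exceeds marginal crop damage.
That holds through level 3 (299 ≥ 241) but not at 4 (190 < 358).

3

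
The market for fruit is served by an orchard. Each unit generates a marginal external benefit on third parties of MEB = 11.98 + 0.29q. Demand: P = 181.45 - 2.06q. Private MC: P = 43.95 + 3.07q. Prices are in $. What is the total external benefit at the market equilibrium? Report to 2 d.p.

Market equilibrium (private): 43.95 + 3.07q = 181.45 - 2.06q → q_m = 26.8031.
Total external benefit = ∫₀^{q_m} (11.98 + 0.29q) dq = 11.98×26.8031 + ½×0.29×26.8031² = 425.2700.

$425.27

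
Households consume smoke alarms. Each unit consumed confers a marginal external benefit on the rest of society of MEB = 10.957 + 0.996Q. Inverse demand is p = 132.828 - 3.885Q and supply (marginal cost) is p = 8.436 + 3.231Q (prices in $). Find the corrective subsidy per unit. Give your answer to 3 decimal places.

Social marginal benefit = demand + MEB = 143.785 - 2.889Q.
Set SMB = MC: 143.785 - 2.889Q = 8.436 + 3.231Q → Q* = 22.1158.
The Pigouvian subsidy equals MEB at Q*: 10.957 + 0.996×22.1158 = 32.9843.

subsidy = $32.984 per unit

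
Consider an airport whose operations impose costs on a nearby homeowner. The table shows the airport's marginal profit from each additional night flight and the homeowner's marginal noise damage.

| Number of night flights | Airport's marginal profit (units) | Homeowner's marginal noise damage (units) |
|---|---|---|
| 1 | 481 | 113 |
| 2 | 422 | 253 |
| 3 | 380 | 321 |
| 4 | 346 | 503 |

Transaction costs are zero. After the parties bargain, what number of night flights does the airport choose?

Bargaining reaches the level where marginal profit last exceeds marginal noise damage.
That holds through level 3 (380 ≥ 321) but not at 4 (346 < 503).

3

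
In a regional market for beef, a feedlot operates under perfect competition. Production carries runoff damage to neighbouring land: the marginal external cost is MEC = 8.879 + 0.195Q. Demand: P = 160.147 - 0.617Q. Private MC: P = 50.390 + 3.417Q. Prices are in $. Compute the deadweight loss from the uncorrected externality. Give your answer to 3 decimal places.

DWL = $23.788

Market equilibrium (private): 50.390 + 3.417Q = 160.147 - 0.617Q → Q_m = 27.2080.
Social marginal cost = private MC + MEC = 59.269 + 3.612Q.
Set SMC = demand: 59.269 + 3.612Q = 160.147 - 0.617Q → Q* = 23.8539.
The welfare-loss triangle has base |Q_m − Q*| and height MEC(Q_m) (the vertical gap between SMC and demand is zero at Q* and MEC at Q_m).
DWL = ½ × 3.3541 × 14.1846 = 23.7883.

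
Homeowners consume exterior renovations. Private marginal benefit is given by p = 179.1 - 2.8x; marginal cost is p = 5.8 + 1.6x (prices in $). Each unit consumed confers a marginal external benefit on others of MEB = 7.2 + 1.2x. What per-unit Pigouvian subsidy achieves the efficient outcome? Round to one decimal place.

Social marginal benefit = demand + MEB = 186.3 - 1.6x.
Set SMB = MC: 186.3 - 1.6x = 5.8 + 1.6x → x* = 56.4063.
The Pigouvian subsidy equals MEB at x*: 7.2 + 1.2×56.4063 = 74.8876.

subsidy = $74.9 per unit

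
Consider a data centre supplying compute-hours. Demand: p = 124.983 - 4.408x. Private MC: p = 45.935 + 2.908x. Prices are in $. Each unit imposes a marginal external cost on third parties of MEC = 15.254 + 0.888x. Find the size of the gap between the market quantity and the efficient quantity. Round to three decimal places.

3.029 units

Market equilibrium (private): 45.935 + 2.908x = 124.983 - 4.408x → x_m = 10.8048.
Social marginal cost = private MC + MEC = 61.189 + 3.796x.
Set SMC = demand: 61.189 + 3.796x = 124.983 - 4.408x → x* = 7.7760.
Gap = |10.8048 − 7.7760| = 3.0288.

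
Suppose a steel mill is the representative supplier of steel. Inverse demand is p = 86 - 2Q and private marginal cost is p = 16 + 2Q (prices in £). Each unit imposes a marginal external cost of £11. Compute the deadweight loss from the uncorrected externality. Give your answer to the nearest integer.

Market equilibrium (private): 16 + 2Q = 86 - 2Q → Q_m = 17.5000.
Social marginal cost = private MC + MEC = 27 + 2Q.
Set SMC = demand: 27 + 2Q = 86 - 2Q → Q* = 14.7500.
The loss is the area between SMC and demand from Q* to Q_m; with linear curves that's a triangle of height MEC(Q_m).
DWL = ½ × 2.7500 × 11.0000 = 15.1250.

DWL = £15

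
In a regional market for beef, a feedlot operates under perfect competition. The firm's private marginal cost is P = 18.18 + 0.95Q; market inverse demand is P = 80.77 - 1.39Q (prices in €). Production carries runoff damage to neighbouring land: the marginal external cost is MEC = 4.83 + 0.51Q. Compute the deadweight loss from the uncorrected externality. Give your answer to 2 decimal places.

Market equilibrium (private): 18.18 + 0.95Q = 80.77 - 1.39Q → Q_m = 26.7479.
Social marginal cost = private MC + MEC = 23.01 + 1.46Q.
Set SMC = demand: 23.01 + 1.46Q = 80.77 - 1.39Q → Q* = 20.2667.
The loss is the area between SMC and demand from Q* to Q_m; with linear curves that's a triangle of height MEC(Q_m).
DWL = ½ × 6.4812 × 18.4714 = 59.8584.

DWL = €59.86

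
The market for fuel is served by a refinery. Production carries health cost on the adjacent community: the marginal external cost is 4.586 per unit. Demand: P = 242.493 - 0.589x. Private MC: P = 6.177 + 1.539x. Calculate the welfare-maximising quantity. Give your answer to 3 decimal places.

Social marginal cost = private MC + MEC = 10.763 + 1.539x.
Set SMC = demand: 10.763 + 1.539x = 242.493 - 0.589x → x* = 108.8957.

x* = 108.896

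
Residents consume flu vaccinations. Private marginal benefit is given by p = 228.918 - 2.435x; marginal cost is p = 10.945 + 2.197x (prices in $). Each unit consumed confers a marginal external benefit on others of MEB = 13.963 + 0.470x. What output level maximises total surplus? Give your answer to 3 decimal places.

x* = 55.727

Social marginal benefit = demand + MEB = 242.881 - 1.965x.
Set SMB = MC: 242.881 - 1.965x = 10.945 + 2.197x → x* = 55.7271.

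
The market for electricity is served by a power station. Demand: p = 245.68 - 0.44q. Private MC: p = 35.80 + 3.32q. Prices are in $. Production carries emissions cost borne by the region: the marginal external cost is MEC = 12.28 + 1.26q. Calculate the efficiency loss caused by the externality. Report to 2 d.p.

Market equilibrium (private): 35.80 + 3.32q = 245.68 - 0.44q → q_m = 55.8191.
Social marginal cost = private MC + MEC = 48.08 + 4.58q.
Set SMC = demand: 48.08 + 4.58q = 245.68 - 0.44q → q* = 39.3625.
The loss is the area between SMC and demand from q* to q_m; with linear curves that's a triangle of height MEC(q_m).
DWL = ½ × 16.4566 × 82.6121 = 679.7571.

DWL = $679.76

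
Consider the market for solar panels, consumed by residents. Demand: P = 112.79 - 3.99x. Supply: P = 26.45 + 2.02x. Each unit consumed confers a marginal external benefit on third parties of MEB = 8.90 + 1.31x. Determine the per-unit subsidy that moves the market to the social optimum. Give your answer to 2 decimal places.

subsidy = 35.45 per unit

Social marginal benefit = demand + MEB = 121.69 - 2.68x.
Set SMB = MC: 121.69 - 2.68x = 26.45 + 2.02x → x* = 20.2638.
The Pigouvian subsidy equals MEB at x*: 8.90 + 1.31×20.2638 = 35.4456.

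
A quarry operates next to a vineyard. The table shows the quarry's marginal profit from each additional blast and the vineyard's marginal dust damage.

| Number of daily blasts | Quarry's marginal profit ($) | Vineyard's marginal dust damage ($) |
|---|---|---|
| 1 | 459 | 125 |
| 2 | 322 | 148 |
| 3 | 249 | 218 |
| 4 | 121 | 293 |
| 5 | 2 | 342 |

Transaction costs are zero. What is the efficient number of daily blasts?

3

Bargaining reaches the level where marginal profit last exceeds marginal dust damage.
That holds through level 3 (249 ≥ 218) but not at 4 (121 < 293).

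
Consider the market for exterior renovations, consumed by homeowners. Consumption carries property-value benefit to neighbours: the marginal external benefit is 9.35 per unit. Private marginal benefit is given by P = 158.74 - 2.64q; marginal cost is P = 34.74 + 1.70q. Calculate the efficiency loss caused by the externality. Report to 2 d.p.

DWL = 10.07

Market equilibrium (private): 34.74 + 1.70q = 158.74 - 2.64q → q_m = 28.5714.
Social marginal benefit = demand + MEB = 168.09 - 2.64q.
Set SMB = MC: 168.09 - 2.64q = 34.74 + 1.70q → q* = 30.7258.
Between q* and q_m the wedge SMB − MC runs linearly from 0 to MEB(q_m), so the loss is a triangle.
DWL = ½ × 2.1544 × 9.3500 = 10.0718.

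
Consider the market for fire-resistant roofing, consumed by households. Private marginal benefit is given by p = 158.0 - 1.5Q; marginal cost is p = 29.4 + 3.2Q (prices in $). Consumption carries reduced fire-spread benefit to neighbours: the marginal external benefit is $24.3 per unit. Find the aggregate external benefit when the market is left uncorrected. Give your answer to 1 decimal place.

Market equilibrium (private): 29.4 + 3.2Q = 158.0 - 1.5Q → Q_m = 27.3617.
Total external benefit = MEB × Q_m = 24.3 × 27.3617 = 664.8893.

$664.9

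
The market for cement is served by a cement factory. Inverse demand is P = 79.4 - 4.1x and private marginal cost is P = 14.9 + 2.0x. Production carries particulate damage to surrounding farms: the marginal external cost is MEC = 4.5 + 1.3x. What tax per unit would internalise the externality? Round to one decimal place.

tax = 15.0 per unit

Social marginal cost = private MC + MEC = 19.4 + 3.3x.
Set SMC = demand: 19.4 + 3.3x = 79.4 - 4.1x → x* = 8.1081.
The Pigouvian tax equals MEC at x*: 4.5 + 1.3×8.1081 = 15.0405.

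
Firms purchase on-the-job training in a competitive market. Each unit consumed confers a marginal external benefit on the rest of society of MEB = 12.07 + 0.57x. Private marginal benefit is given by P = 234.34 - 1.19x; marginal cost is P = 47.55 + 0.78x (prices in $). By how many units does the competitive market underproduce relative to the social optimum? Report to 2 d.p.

47.23 units

Market equilibrium (private): 47.55 + 0.78x = 234.34 - 1.19x → x_m = 94.8173.
Social marginal benefit = demand + MEB = 246.41 - 0.62x.
Set SMB = MC: 246.41 - 0.62x = 47.55 + 0.78x → x* = 142.0429.
Gap = |94.8173 − 142.0429| = 47.2256.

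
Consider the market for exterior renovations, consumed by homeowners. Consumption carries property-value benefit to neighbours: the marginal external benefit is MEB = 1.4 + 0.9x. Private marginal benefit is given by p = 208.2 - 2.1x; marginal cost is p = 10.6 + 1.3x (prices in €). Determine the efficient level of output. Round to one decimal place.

x* = 79.6

Social marginal benefit = demand + MEB = 209.6 - 1.2x.
Set SMB = MC: 209.6 - 1.2x = 10.6 + 1.3x → x* = 79.6000.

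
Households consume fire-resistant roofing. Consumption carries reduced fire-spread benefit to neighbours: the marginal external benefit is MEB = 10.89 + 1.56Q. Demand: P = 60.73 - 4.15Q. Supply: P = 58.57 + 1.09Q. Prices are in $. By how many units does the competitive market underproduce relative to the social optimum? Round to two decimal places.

3.13 units

Market equilibrium (private): 58.57 + 1.09Q = 60.73 - 4.15Q → Q_m = 0.4122.
Social marginal benefit = demand + MEB = 71.62 - 2.59Q.
Set SMB = MC: 71.62 - 2.59Q = 58.57 + 1.09Q → Q* = 3.5462.
Gap = |0.4122 − 3.5462| = 3.1340.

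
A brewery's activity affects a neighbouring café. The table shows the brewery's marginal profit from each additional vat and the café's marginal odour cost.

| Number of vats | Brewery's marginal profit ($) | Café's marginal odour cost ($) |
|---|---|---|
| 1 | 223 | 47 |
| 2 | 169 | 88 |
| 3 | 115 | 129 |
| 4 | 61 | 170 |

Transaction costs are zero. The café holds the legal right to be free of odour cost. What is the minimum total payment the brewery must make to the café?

$135

Efficient level: marginal profit ≥ marginal odour cost through level 2, so k* = 2.
With the café holding the right, the brewery must at least compensate total damage at k*: 47 + 88 = 135.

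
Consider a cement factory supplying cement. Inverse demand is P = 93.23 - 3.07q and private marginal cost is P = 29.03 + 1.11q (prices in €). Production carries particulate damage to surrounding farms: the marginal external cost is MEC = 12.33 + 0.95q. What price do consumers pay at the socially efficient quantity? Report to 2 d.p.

P = €62.19

Social marginal cost = private MC + MEC = 41.36 + 2.06q.
Set SMC = demand: 41.36 + 2.06q = 93.23 - 3.07q → q* = 10.1111.
Consumer price on the demand curve at q*: 93.23 − 3.07×10.1111 = 62.1889.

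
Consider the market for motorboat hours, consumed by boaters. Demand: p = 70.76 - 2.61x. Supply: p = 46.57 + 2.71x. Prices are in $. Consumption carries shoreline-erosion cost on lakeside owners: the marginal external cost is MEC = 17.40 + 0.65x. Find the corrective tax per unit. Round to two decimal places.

Social marginal benefit = demand − MEC = 53.36 - 3.26x.
Set SMB = MC: 53.36 - 3.26x = 46.57 + 2.71x → x* = 1.1374.
The Pigouvian tax equals MEC at x*: 17.40 + 0.65×1.1374 = 18.1393.

tax = $18.14 per unit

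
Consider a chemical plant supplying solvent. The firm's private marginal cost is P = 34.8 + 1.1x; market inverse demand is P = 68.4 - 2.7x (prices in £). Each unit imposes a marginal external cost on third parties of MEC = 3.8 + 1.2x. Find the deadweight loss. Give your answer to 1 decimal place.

DWL = £20.8

Market equilibrium (private): 34.8 + 1.1x = 68.4 - 2.7x → x_m = 8.8421.
Social marginal cost = private MC + MEC = 38.6 + 2.3x.
Set SMC = demand: 38.6 + 2.3x = 68.4 - 2.7x → x* = 5.9600.
Between x* and x_m the wedge SMC − demand runs linearly from 0 to MEC(x_m), so the loss is a triangle.
DWL = ½ × 2.8821 × 14.4105 = 20.7663.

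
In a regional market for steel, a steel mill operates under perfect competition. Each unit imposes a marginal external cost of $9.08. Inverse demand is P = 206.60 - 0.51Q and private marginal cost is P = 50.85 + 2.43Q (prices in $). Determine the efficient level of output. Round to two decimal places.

Social marginal cost = private MC + MEC = 59.93 + 2.43Q.
Set SMC = demand: 59.93 + 2.43Q = 206.60 - 0.51Q → Q* = 49.8878.

Q* = 49.89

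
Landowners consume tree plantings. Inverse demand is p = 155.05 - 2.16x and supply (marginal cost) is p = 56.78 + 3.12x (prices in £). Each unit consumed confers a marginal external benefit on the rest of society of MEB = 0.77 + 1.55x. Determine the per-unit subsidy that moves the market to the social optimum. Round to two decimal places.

subsidy = £41.93 per unit

Social marginal benefit = demand + MEB = 155.82 - 0.61x.
Set SMB = MC: 155.82 - 0.61x = 56.78 + 3.12x → x* = 26.5523.
The Pigouvian subsidy equals MEB at x*: 0.77 + 1.55×26.5523 = 41.9261.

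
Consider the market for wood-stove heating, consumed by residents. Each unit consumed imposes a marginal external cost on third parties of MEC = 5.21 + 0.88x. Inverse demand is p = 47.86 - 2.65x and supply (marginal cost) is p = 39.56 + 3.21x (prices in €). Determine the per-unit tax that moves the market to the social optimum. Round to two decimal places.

tax = €5.61 per unit

Social marginal benefit = demand − MEC = 42.65 - 3.53x.
Set SMB = MC: 42.65 - 3.53x = 39.56 + 3.21x → x* = 0.4585.
The Pigouvian tax equals MEC at x*: 5.21 + 0.88×0.4585 = 5.6135.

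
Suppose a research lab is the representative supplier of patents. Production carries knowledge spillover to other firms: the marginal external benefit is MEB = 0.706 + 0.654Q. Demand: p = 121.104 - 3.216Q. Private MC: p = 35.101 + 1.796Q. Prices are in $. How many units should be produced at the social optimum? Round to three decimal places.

Social marginal cost = private MC − MEB = 34.395 + 1.142Q.
Set SMC = demand: 34.395 + 1.142Q = 121.104 - 3.216Q → Q* = 19.8965.

Q* = 19.897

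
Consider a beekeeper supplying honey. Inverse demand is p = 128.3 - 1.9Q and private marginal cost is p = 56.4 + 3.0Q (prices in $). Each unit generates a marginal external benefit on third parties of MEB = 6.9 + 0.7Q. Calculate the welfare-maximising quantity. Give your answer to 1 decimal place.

Q* = 18.8

Social marginal cost = private MC − MEB = 49.5 + 2.3Q.
Set SMC = demand: 49.5 + 2.3Q = 128.3 - 1.9Q → Q* = 18.7619.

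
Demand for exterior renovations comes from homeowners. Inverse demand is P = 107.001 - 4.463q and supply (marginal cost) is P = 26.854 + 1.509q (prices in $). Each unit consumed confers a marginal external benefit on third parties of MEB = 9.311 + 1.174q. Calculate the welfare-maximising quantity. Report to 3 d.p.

q* = 18.645

Social marginal benefit = demand + MEB = 116.312 - 3.289q.
Set SMB = MC: 116.312 - 3.289q = 26.854 + 1.509q → q* = 18.6449.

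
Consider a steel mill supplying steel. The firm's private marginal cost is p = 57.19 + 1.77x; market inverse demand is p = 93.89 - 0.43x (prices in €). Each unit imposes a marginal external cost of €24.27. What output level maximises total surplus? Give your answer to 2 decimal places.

x* = 5.65

Social marginal cost = private MC + MEC = 81.46 + 1.77x.
Set SMC = demand: 81.46 + 1.77x = 93.89 - 0.43x → x* = 5.6500.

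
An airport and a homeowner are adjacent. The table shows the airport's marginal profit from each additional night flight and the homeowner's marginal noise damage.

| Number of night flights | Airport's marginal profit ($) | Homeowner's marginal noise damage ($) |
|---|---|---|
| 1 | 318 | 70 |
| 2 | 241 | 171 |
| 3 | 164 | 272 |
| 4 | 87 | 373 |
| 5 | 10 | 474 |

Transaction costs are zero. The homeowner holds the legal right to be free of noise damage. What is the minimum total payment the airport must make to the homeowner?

Efficient level: marginal profit ≥ marginal noise damage through level 2, so k* = 2.
With the homeowner holding the right, the airport must at least compensate total damage at k*: 70 + 171 = 241.

$241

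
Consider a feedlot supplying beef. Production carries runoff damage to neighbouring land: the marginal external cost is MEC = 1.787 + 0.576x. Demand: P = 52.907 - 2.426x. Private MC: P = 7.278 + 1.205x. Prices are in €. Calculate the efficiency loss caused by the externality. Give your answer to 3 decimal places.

Market equilibrium (private): 7.278 + 1.205x = 52.907 - 2.426x → x_m = 12.5665.
Social marginal cost = private MC + MEC = 9.065 + 1.781x.
Set SMC = demand: 9.065 + 1.781x = 52.907 - 2.426x → x* = 10.4212.
The loss is the area between SMC and demand from x* to x_m; with linear curves that's a triangle of height MEC(x_m).
DWL = ½ × 2.1453 × 9.0253 = 9.6810.

DWL = €9.681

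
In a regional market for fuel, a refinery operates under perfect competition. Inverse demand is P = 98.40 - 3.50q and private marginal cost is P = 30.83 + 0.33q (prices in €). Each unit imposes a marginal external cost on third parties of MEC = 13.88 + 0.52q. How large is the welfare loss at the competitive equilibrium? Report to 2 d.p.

DWL = €61.09

Market equilibrium (private): 30.83 + 0.33q = 98.40 - 3.50q → q_m = 17.6423.
Social marginal cost = private MC + MEC = 44.71 + 0.85q.
Set SMC = demand: 44.71 + 0.85q = 98.40 - 3.50q → q* = 12.3425.
The welfare-loss triangle has base |q_m − q*| and height MEC(q_m) (the vertical gap between SMC and demand is zero at q* and MEC at q_m).
DWL = ½ × 5.2998 × 23.0540 = 61.0908.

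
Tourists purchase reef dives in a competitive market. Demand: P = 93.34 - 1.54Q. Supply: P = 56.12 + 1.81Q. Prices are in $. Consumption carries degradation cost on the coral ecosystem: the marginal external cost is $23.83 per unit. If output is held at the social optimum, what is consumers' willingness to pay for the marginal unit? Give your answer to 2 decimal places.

Social marginal benefit = demand − MEC = 69.51 - 1.54Q.
Set SMB = MC: 69.51 - 1.54Q = 56.12 + 1.81Q → Q* = 3.9970.
Consumer price on the demand curve at Q*: 93.34 − 1.54×3.9970 = 87.1846.

P = $87.18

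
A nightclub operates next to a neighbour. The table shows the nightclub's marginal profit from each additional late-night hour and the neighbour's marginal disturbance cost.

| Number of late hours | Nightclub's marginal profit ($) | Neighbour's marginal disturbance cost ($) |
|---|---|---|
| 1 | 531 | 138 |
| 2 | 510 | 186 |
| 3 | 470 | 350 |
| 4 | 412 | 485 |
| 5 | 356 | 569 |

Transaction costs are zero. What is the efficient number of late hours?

3

Bargaining reaches the level where marginal profit last exceeds marginal disturbance cost.
That holds through level 3 (470 ≥ 350) but not at 4 (412 < 485).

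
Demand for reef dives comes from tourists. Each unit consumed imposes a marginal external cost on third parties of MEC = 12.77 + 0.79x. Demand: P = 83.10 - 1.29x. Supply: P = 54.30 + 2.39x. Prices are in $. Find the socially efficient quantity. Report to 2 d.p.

Social marginal benefit = demand − MEC = 70.33 - 2.08x.
Set SMB = MC: 70.33 - 2.08x = 54.30 + 2.39x → x* = 3.5861.

x* = 3.59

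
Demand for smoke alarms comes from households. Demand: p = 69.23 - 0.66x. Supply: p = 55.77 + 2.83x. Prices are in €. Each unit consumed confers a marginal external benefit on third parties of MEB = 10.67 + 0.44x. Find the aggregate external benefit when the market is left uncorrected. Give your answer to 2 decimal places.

Market equilibrium (private): 55.77 + 2.83x = 69.23 - 0.66x → x_m = 3.8567.
Total external benefit = ∫₀^{x_m} (10.67 + 0.44x) dx = 10.67×3.8567 + ½×0.44×3.8567² = 44.4233.

€44.42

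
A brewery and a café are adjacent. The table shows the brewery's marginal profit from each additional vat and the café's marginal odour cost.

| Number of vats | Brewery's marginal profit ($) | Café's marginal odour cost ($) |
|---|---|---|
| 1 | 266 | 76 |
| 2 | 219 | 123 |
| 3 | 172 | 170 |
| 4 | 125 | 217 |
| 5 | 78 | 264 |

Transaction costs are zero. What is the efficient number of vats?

Bargaining reaches the level where marginal profit last exceeds marginal odour cost.
That holds through level 3 (172 ≥ 170) but not at 4 (125 < 217).

3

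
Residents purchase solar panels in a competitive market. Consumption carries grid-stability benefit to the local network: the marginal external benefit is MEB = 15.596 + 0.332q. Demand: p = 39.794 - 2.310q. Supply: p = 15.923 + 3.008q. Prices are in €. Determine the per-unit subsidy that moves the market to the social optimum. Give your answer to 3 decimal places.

subsidy = €18.224 per unit

Social marginal benefit = demand + MEB = 55.390 - 1.978q.
Set SMB = MC: 55.390 - 1.978q = 15.923 + 3.008q → q* = 7.9156.
The Pigouvian subsidy equals MEB at q*: 15.596 + 0.332×7.9156 = 18.2240.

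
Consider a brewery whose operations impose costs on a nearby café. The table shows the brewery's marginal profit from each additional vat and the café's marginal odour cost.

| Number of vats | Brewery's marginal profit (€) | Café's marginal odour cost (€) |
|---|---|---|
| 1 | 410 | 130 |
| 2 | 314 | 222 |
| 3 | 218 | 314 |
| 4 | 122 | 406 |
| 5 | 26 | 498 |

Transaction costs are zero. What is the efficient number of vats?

Bargaining reaches the level where marginal profit last exceeds marginal odour cost.
That holds through level 2 (314 ≥ 222) but not at 3 (218 < 314).

2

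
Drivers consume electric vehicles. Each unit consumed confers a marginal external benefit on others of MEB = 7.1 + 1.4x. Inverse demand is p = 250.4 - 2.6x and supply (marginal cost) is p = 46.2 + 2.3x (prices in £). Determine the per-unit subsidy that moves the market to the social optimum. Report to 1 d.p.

Social marginal benefit = demand + MEB = 257.5 - 1.2x.
Set SMB = MC: 257.5 - 1.2x = 46.2 + 2.3x → x* = 60.3714.
The Pigouvian subsidy equals MEB at x*: 7.1 + 1.4×60.3714 = 91.6200.

subsidy = £91.6 per unit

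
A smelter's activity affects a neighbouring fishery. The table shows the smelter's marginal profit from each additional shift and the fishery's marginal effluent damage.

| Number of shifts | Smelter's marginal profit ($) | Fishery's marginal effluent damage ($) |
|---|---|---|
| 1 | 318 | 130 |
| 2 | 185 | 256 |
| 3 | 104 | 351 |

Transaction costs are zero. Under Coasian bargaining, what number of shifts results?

1

Bargaining reaches the level where marginal profit last exceeds marginal effluent damage.
That holds through level 1 (318 ≥ 130) but not at 2 (185 < 256).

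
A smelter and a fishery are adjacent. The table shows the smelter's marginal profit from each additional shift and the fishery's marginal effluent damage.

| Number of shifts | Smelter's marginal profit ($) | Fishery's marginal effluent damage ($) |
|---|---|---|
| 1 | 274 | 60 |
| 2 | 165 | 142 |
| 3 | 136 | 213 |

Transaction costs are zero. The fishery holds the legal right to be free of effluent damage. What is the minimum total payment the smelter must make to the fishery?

$202

Efficient level: marginal profit ≥ marginal effluent damage through level 2, so k* = 2.
With the fishery holding the right, the smelter must at least compensate total damage at k*: 60 + 142 = 202.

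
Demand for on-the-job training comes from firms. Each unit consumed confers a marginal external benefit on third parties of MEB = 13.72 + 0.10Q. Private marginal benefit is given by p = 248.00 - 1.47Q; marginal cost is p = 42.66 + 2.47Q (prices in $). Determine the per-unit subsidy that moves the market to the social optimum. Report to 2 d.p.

subsidy = $19.42 per unit

Social marginal benefit = demand + MEB = 261.72 - 1.37Q.
Set SMB = MC: 261.72 - 1.37Q = 42.66 + 2.47Q → Q* = 57.0469.
The Pigouvian subsidy equals MEB at Q*: 13.72 + 0.10×57.0469 = 19.4247.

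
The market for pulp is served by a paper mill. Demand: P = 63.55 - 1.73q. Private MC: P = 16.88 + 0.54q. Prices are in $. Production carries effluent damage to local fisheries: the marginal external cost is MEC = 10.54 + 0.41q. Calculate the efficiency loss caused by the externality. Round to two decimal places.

Market equilibrium (private): 16.88 + 0.54q = 63.55 - 1.73q → q_m = 20.5595.
Social marginal cost = private MC + MEC = 27.42 + 0.95q.
Set SMC = demand: 27.42 + 0.95q = 63.55 - 1.73q → q* = 13.4813.
The welfare-loss triangle has base |q_m − q*| and height MEC(q_m) (the vertical gap between SMC and demand is zero at q* and MEC at q_m).
DWL = ½ × 7.0782 × 18.9694 = 67.1346.

DWL = $67.13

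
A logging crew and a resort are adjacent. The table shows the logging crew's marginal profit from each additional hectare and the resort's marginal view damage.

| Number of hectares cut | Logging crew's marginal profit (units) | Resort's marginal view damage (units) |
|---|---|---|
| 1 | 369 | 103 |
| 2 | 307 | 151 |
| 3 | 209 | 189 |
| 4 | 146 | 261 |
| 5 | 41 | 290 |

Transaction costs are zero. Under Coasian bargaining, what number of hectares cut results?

3

Bargaining reaches the level where marginal profit last exceeds marginal view damage.
That holds through level 3 (209 ≥ 189) but not at 4 (146 < 261).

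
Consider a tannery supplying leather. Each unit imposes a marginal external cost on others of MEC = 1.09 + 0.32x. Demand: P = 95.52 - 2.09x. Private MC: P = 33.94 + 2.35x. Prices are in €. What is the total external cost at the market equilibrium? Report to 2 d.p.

Market equilibrium (private): 33.94 + 2.35x = 95.52 - 2.09x → x_m = 13.8694.
Total external cost = ∫₀^{x_m} (1.09 + 0.32x) dx = 1.09×13.8694 + ½×0.32×13.8694² = 45.8953.

€45.90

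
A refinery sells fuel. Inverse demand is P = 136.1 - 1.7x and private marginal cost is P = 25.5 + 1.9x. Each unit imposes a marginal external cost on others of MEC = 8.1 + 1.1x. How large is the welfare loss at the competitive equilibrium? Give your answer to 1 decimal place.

Market equilibrium (private): 25.5 + 1.9x = 136.1 - 1.7x → x_m = 30.7222.
Social marginal cost = private MC + MEC = 33.6 + 3.0x.
Set SMC = demand: 33.6 + 3.0x = 136.1 - 1.7x → x* = 21.8085.
Height of the DWL triangle at x_m is SMC(x_m) − demand(x_m) = MEC(x_m) = 41.8944.
DWL = ½ × 8.9137 × 41.8944 = 186.7171.

DWL = 186.7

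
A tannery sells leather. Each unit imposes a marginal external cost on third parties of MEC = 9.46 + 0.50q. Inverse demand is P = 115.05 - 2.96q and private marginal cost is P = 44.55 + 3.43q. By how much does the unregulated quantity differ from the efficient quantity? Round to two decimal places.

2.17 units

Market equilibrium (private): 44.55 + 3.43q = 115.05 - 2.96q → q_m = 11.0329.
Social marginal cost = private MC + MEC = 54.01 + 3.93q.
Set SMC = demand: 54.01 + 3.93q = 115.05 - 2.96q → q* = 8.8592.
Gap = |11.0329 − 8.8592| = 2.1737.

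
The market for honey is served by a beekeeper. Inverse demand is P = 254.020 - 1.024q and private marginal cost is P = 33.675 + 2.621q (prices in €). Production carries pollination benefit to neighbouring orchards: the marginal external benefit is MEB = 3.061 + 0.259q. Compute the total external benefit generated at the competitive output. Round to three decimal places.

€658.281

Market equilibrium (private): 33.675 + 2.621q = 254.020 - 1.024q → q_m = 60.4513.
Total external benefit = ∫₀^{q_m} (3.061 + 0.259q) dq = 3.061×60.4513 + ½×0.259×60.4513² = 658.2810.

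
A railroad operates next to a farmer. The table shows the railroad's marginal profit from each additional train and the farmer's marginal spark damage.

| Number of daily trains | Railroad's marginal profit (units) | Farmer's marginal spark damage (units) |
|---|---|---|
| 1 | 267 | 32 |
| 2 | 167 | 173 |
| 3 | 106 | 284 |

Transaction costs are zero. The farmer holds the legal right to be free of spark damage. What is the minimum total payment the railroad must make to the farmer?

32

Efficient level: marginal profit ≥ marginal spark damage through level 1, so k* = 1.
With the farmer holding the right, the railroad must at least compensate total damage at k*: 32 = 32.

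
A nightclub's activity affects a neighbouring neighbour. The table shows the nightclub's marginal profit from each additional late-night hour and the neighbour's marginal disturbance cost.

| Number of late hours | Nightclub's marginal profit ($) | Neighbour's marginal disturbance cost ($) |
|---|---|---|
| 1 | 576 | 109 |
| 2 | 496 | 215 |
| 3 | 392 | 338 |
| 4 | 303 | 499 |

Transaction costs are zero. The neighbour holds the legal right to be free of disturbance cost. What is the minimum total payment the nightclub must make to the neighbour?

$662

Efficient level: marginal profit ≥ marginal disturbance cost through level 3, so k* = 3.
With the neighbour holding the right, the nightclub must at least compensate total damage at k*: 109 + 215 + 338 = 662.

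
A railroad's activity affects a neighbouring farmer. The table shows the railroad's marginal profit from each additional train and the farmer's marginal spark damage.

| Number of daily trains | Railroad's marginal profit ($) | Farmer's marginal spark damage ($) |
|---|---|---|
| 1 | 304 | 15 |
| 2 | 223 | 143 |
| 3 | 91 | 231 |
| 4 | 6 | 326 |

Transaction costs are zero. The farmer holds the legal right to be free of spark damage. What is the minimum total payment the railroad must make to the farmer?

$158

Efficient level: marginal profit ≥ marginal spark damage through level 2, so k* = 2.
With the farmer holding the right, the railroad must at least compensate total damage at k*: 15 + 143 = 158.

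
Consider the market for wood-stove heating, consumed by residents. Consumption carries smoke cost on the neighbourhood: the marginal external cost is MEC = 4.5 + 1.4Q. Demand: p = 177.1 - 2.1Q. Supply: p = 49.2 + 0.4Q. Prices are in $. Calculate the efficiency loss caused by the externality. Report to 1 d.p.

DWL = $742.9

Market equilibrium (private): 49.2 + 0.4Q = 177.1 - 2.1Q → Q_m = 51.1600.
Social marginal benefit = demand − MEC = 172.6 - 3.5Q.
Set SMB = MC: 172.6 - 3.5Q = 49.2 + 0.4Q → Q* = 31.6410.
The welfare-loss triangle has base |Q_m − Q*| and height MEC(Q_m) (the vertical gap between SMB and MC is zero at Q* and MEC at Q_m).
DWL = ½ × 19.5190 × 76.1240 = 742.9322.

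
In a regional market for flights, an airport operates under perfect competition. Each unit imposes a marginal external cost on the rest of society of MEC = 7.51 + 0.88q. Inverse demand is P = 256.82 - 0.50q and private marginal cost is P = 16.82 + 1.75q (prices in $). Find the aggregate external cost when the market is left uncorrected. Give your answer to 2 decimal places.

$5807.29

Market equilibrium (private): 16.82 + 1.75q = 256.82 - 0.50q → q_m = 106.6667.
Total external cost = ∫₀^{q_m} (7.51 + 0.88q) dq = 7.51×106.6667 + ½×0.88×106.6667² = 5807.2923.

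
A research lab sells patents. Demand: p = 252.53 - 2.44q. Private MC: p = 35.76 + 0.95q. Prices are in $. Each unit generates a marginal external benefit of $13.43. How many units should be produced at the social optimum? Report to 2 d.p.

Social marginal cost = private MC − MEB = 22.33 + 0.95q.
Set SMC = demand: 22.33 + 0.95q = 252.53 - 2.44q → q* = 67.9056.

q* = 67.91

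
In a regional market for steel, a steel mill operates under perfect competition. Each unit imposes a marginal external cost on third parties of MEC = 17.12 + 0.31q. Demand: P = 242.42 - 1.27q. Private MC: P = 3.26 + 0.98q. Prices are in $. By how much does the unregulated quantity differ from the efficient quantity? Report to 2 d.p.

Market equilibrium (private): 3.26 + 0.98q = 242.42 - 1.27q → q_m = 106.2933.
Social marginal cost = private MC + MEC = 20.38 + 1.29q.
Set SMC = demand: 20.38 + 1.29q = 242.42 - 1.27q → q* = 86.7344.
Gap = |106.2933 − 86.7344| = 19.5589.

19.56 units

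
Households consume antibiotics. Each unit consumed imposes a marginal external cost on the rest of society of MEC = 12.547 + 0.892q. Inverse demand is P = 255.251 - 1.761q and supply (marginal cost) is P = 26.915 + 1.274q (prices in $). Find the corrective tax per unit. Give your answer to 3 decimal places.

Social marginal benefit = demand − MEC = 242.704 - 2.653q.
Set SMB = MC: 242.704 - 2.653q = 26.915 + 1.274q → q* = 54.9501.
The Pigouvian tax equals MEC at q*: 12.547 + 0.892×54.9501 = 61.5625.

tax = $61.562 per unit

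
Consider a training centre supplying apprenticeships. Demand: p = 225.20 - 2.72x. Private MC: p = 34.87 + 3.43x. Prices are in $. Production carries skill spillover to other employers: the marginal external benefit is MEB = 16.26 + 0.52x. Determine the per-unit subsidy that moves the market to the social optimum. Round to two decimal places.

Social marginal cost = private MC − MEB = 18.61 + 2.91x.
Set SMC = demand: 18.61 + 2.91x = 225.20 - 2.72x → x* = 36.6945.
The Pigouvian subsidy equals MEB at x*: 16.26 + 0.52×36.6945 = 35.3411.

subsidy = $35.34 per unit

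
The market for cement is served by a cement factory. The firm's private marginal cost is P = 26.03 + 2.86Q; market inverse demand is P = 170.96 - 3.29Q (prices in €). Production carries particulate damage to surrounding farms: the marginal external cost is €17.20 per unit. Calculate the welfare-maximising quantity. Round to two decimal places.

Social marginal cost = private MC + MEC = 43.23 + 2.86Q.
Set SMC = demand: 43.23 + 2.86Q = 170.96 - 3.29Q → Q* = 20.7691.

Q* = 20.77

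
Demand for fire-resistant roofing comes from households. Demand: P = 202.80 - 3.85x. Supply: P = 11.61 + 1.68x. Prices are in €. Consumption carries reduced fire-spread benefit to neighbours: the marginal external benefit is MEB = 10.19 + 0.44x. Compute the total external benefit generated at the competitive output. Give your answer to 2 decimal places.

€615.27

Market equilibrium (private): 11.61 + 1.68x = 202.80 - 3.85x → x_m = 34.5732.
Total external benefit = ∫₀^{x_m} (10.19 + 0.44x) dx = 10.19×34.5732 + ½×0.44×34.5732² = 615.2683.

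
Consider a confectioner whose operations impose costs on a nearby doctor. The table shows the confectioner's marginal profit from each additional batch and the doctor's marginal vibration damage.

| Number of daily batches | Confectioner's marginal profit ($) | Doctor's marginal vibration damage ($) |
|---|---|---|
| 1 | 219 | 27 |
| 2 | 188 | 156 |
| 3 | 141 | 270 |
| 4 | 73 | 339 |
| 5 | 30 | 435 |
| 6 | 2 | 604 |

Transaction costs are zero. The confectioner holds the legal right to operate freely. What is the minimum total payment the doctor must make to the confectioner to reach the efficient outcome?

Left alone the confectioner would choose level 6 (marginal profit stays positive).
Efficient level: k* = 2 (marginal profit ≥ marginal vibration damage through 2).
The doctor must at least cover the confectioner's forgone profit from cutting 6→2: 141 + 73 + 30 + 2 = 246.

$246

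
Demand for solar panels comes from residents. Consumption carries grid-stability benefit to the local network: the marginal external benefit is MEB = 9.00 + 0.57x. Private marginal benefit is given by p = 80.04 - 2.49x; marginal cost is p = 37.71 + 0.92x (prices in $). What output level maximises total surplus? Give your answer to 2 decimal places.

x* = 18.07

Social marginal benefit = demand + MEB = 89.04 - 1.92x.
Set SMB = MC: 89.04 - 1.92x = 37.71 + 0.92x → x* = 18.0739.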